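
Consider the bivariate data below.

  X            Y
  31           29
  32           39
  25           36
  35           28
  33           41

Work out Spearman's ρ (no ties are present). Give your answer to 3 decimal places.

-0.100

Rank X: 2, 3, 1, 5, 4
Rank Y: 2, 4, 3, 1, 5
d = rank(X) − rank(Y): 0, -1, -2, 4, -1; Σd² = 22
ρ = 1 − 6Σd² / [n(n²−1)] = 1 − 6×22 / (5×24) = 1 − 132/120 ≈ -0.100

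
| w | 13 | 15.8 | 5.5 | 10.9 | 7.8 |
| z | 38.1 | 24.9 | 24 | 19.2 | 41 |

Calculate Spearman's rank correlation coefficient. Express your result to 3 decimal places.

0.100

Rank w: 4, 5, 1, 3, 2
Rank z: 4, 3, 2, 1, 5
d = rank(w) − rank(z): 0, 2, -1, 2, -3; Σd² = 18
ρ = 1 − 6Σd² / [n(n²−1)] = 1 − 6×18 / (5×24) = 1 − 108/120 ≈ 0.100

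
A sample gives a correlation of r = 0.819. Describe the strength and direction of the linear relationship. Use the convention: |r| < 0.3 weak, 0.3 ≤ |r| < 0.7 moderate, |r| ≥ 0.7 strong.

r = 0.819 > 0 so the relationship is positive.
|r| = 0.819, which falls in the strong range.

strong positive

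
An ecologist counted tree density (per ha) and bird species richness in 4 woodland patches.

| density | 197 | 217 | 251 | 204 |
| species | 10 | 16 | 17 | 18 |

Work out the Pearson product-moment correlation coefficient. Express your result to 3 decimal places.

0.498

n = 4, Σx = 869, Σy = 61, Σx² = 190515, Σy² = 969, Σxy = 13381
nΣxy − ΣxΣy = 53524 − 53009 = 515
nΣx² − (Σx)² = 762060 − 755161 = 6899; nΣy² − (Σy)² = 3876 − 3721 = 155
r = 515 / √(6899 × 155) = 515 / 1034.0914 ≈ 0.498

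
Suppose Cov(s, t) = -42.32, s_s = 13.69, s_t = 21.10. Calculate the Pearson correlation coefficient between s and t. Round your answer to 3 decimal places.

r = Cov(s,t) / (s_s · s_t) = -42.32 / (13.69 × 21.10)
  = -42.32 / 288.8590 ≈ -0.147

-0.147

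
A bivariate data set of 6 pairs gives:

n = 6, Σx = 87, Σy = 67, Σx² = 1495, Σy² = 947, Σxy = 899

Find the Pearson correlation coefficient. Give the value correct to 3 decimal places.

-0.336

r = (nΣxy − ΣxΣy) / √[(nΣx² − (Σx)²)(nΣy² − (Σy)²)]
Numerator: 6×899 − 87×67 = -435
Denominator: √[(8970 − 7569)(5682 − 4489)] = √[1401 × 1193] = 1292.8237
r = -435 / 1292.8237 ≈ -0.336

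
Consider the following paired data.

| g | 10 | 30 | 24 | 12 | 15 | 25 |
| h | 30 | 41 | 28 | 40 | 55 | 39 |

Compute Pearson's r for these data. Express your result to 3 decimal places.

-0.058

n = 6, Σg = 116, Σh = 233, Σg² = 2570, Σh² = 9511, Σgh = 4482
nΣgh − ΣgΣh = 26892 − 27028 = -136
nΣg² − (Σg)² = 15420 − 13456 = 1964; nΣh² − (Σh)² = 57066 − 54289 = 2777
r = -136 / √(1964 × 2777) = -136 / 2335.3860 ≈ -0.058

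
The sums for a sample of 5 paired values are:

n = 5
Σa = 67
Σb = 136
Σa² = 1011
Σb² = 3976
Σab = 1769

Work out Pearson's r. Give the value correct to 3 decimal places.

-0.302

r = (nΣab − ΣaΣb) / √[(nΣa² − (Σa)²)(nΣb² − (Σb)²)]
Numerator: 5×1769 − 67×136 = -267
Denominator: √[(5055 − 4489)(19880 − 18496)] = √[566 × 1384] = 885.0672
r = -267 / 885.0672 ≈ -0.302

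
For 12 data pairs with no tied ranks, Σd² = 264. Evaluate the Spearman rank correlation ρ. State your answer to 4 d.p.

0.0769

ρ = 1 − 6Σd² / [n(n²−1)] = 1 − 6×264 / (12×143)
  = 1 − 1584/1716 = 1 − 0.92308 ≈ 0.0769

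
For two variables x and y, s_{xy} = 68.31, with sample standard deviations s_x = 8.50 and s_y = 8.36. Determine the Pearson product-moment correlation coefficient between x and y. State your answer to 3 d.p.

r = Cov(x,y) / (s_x · s_y) = 68.31 / (8.50 × 8.36)
  = 68.31 / 71.0600 ≈ 0.961

0.961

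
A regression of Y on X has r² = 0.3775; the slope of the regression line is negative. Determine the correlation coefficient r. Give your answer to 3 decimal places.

-0.614

|r| = √0.3775 = 0.614
The association is negative, so r = −0.614.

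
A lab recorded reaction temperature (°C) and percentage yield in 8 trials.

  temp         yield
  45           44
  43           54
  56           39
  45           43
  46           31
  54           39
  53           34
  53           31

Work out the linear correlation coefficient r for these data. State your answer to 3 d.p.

-0.563

n = 8, Σx = 395, Σy = 315, Σx² = 19685, Σy² = 12821, Σxy = 15398
nΣxy − ΣxΣy = 123184 − 124425 = -1241
nΣx² − (Σx)² = 157480 − 156025 = 1455; nΣy² − (Σy)² = 102568 − 99225 = 3343
r = -1241 / √(1455 × 3343) = -1241 / 2205.4625 ≈ -0.563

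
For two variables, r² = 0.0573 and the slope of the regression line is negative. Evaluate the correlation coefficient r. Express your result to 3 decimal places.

-0.239

|r| = √0.0573 = 0.239
The association is negative, so r = −0.239.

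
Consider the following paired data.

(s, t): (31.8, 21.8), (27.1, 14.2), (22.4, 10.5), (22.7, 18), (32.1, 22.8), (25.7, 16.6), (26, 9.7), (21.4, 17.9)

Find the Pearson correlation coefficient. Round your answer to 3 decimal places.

n = 8, Σs = 209.2, Σt = 131.5, Σs² = 5587.56, Σt² = 2321.03, Σst = 3515.62
nΣst − ΣsΣt = 28124.96 − 27509.8 = 615.16
nΣs² − (Σs)² = 44700.48 − 43764.64 = 935.84; nΣt² − (Σt)² = 18568.24 − 17292.25 = 1275.99
r = 615.16 / √(935.84 × 1275.99) = 615.16 / 1092.7591 ≈ 0.563

0.563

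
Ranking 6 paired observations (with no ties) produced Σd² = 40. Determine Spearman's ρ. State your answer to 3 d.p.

ρ = 1 − 6Σd² / [n(n²−1)] = 1 − 6×40 / (6×35)
  = 1 − 240/210 = 1 − 1.1429 ≈ -0.143

-0.143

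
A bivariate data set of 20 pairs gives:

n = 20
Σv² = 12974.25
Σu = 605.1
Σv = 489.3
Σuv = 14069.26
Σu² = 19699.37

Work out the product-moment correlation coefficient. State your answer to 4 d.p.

-0.6214

r = (nΣuv − ΣuΣv) / √[(nΣu² − (Σu)²)(nΣv² − (Σv)²)]
Numerator: 20×14069.26 − 605.1×489.3 = -14690.23
Denominator: √[(393987.4 − 366146.01)(259485 − 239414.49)] = √[27841.39 × 20070.51] = 23638.7584
r = -14690.23 / 23638.7584 ≈ -0.6214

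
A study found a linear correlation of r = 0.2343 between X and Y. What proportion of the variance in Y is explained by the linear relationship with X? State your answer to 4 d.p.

0.0549

r² = (0.2343)² = 0.0549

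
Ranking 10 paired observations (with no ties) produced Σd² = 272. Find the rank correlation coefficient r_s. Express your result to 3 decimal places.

ρ = 1 − 6Σd² / [n(n²−1)] = 1 − 6×272 / (10×99)
  = 1 − 1632/990 = 1 − 1.6485 ≈ -0.648

-0.648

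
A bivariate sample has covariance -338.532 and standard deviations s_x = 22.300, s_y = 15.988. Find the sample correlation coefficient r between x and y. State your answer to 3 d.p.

r = Cov(x,y) / (s_x · s_y) = -338.532 / (22.300 × 15.988)
  = -338.532 / 356.5324 ≈ -0.950

-0.950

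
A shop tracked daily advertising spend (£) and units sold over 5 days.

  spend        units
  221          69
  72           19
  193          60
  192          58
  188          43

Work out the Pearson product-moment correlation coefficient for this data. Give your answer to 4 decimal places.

n = 5, Σx = 866, Σy = 249, Σx² = 163482, Σy² = 13935, Σxy = 47417
nΣxy − ΣxΣy = 237085 − 215634 = 21451
nΣx² − (Σx)² = 817410 − 749956 = 67454; nΣy² − (Σy)² = 69675 − 62001 = 7674
r = 21451 / √(67454 × 7674) = 21451 / 22751.7471 ≈ 0.9428

0.9428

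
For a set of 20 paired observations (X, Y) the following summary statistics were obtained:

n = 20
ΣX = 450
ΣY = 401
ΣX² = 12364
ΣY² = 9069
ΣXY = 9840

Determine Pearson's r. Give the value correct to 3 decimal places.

0.539

r = (nΣXY − ΣXΣY) / √[(nΣX² − (ΣX)²)(nΣY² − (ΣY)²)]
Numerator: 20×9840 − 450×401 = 16350
Denominator: √[(247280 − 202500)(181380 − 160801)] = √[44780 × 20579] = 30356.6734
r = 16350 / 30356.6734 ≈ 0.539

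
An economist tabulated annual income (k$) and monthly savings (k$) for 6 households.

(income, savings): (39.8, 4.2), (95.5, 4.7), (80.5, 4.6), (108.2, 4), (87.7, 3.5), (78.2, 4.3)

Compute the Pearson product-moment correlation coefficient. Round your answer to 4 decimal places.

-0.0677

n = 6, Σx = 489.9, Σy = 25.3, Σx² = 42698.31, Σy² = 107.63, Σxy = 2062.32
nΣxy − ΣxΣy = 12373.92 − 12394.47 = -20.55
nΣx² − (Σx)² = 256189.86 − 240002.01 = 16187.85; nΣy² − (Σy)² = 645.78 − 640.09 = 5.69
r = -20.55 / √(16187.85 × 5.69) = -20.55 / 303.4944 ≈ -0.0677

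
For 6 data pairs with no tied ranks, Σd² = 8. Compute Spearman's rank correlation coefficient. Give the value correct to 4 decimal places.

ρ = 1 − 6Σd² / [n(n²−1)] = 1 − 6×8 / (6×35)
  = 1 − 48/210 = 1 − 0.22857 ≈ 0.7714

0.7714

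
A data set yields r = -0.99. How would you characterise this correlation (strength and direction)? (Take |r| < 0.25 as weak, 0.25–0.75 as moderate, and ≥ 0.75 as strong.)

r = -0.99 < 0 so the relationship is negative.
|r| = 0.99, which falls in the strong range.

strong negative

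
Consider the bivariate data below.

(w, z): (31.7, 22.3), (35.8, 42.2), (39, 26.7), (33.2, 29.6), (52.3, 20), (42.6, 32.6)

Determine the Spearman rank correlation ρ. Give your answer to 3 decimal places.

-0.143

Rank w: 1, 3, 4, 2, 6, 5
Rank z: 2, 6, 3, 4, 1, 5
d = rank(w) − rank(z): -1, -3, 1, -2, 5, 0; Σd² = 40
ρ = 1 − 6Σd² / [n(n²−1)] = 1 − 6×40 / (6×35) = 1 − 240/210 ≈ -0.143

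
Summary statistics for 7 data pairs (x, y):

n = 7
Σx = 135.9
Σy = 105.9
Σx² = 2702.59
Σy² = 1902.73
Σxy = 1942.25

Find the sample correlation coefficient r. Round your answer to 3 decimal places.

r = (nΣxy − ΣxΣy) / √[(nΣx² − (Σx)²)(nΣy² − (Σy)²)]
Numerator: 7×1942.25 − 135.9×105.9 = -796.06
Denominator: √[(18918.13 − 18468.81)(13319.11 − 11214.81)] = √[449.32 × 2104.3] = 972.3703
r = -796.06 / 972.3703 ≈ -0.819

-0.819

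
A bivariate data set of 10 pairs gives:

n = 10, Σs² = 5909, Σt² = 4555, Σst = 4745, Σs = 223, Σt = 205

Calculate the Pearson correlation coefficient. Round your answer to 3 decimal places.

0.302

r = (nΣst − ΣsΣt) / √[(nΣs² − (Σs)²)(nΣt² − (Σt)²)]
Numerator: 10×4745 − 223×205 = 1735
Denominator: √[(59090 − 49729)(45550 − 42025)] = √[9361 × 3525] = 5744.3472
r = 1735 / 5744.3472 ≈ 0.302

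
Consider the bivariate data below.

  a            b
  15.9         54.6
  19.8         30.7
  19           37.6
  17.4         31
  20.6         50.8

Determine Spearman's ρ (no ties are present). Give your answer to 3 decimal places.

Rank a: 1, 4, 3, 2, 5
Rank b: 5, 1, 3, 2, 4
d = rank(a) − rank(b): -4, 3, 0, 0, 1; Σd² = 26
ρ = 1 − 6Σd² / [n(n²−1)] = 1 − 6×26 / (5×24) = 1 − 156/120 ≈ -0.300

-0.300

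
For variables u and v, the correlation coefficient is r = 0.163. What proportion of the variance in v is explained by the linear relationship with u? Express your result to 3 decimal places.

r² = (0.163)² = 0.027

0.027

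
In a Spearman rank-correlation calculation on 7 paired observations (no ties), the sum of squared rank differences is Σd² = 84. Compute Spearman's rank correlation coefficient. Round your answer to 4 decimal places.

ρ = 1 − 6Σd² / [n(n²−1)] = 1 − 6×84 / (7×48)
  = 1 − 504/336 = 1 − 1.50000 ≈ -0.5000

-0.5000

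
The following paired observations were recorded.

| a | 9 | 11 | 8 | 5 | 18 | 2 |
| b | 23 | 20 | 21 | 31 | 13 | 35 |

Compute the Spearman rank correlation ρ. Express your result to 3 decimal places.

Rank a: 4, 5, 3, 2, 6, 1
Rank b: 4, 2, 3, 5, 1, 6
d = rank(a) − rank(b): 0, 3, 0, -3, 5, -5; Σd² = 68
ρ = 1 − 6Σd² / [n(n²−1)] = 1 − 6×68 / (6×35) = 1 − 408/210 ≈ -0.943

-0.943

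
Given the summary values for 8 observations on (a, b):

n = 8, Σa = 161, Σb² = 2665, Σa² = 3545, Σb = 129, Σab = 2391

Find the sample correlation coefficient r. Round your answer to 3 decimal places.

-0.486

r = (nΣab − ΣaΣb) / √[(nΣa² − (Σa)²)(nΣb² − (Σb)²)]
Numerator: 8×2391 − 161×129 = -1641
Denominator: √[(28360 − 25921)(21320 − 16641)] = √[2439 × 4679] = 3378.1772
r = -1641 / 3378.1772 ≈ -0.486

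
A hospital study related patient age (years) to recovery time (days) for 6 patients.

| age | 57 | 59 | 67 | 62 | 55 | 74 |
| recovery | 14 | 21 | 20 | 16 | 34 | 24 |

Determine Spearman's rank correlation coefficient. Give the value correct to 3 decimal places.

-0.029

Rank age: 2, 3, 5, 4, 1, 6
Rank recovery: 1, 4, 3, 2, 6, 5
d = rank(age) − rank(recovery): 1, -1, 2, 2, -5, 1; Σd² = 36
ρ = 1 − 6Σd² / [n(n²−1)] = 1 − 6×36 / (6×35) = 1 − 216/210 ≈ -0.029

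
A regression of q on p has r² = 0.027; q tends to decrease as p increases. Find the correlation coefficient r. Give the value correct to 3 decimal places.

|r| = √0.027 = 0.164
The association is negative, so r = −0.164.

-0.164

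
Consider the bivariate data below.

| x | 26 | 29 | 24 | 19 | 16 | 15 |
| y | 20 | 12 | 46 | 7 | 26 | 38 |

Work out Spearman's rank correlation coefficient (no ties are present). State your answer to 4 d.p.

-0.3714

Rank x: 5, 6, 4, 3, 2, 1
Rank y: 3, 2, 6, 1, 4, 5
d = rank(x) − rank(y): 2, 4, -2, 2, -2, -4; Σd² = 48
ρ = 1 − 6Σd² / [n(n²−1)] = 1 − 6×48 / (6×35) = 1 − 288/210 ≈ -0.3714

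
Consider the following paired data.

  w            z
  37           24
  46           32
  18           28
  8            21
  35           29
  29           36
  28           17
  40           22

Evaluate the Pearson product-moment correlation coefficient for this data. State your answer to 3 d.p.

n = 8, Σw = 241, Σz = 209, Σw² = 8323, Σz² = 5735, Σwz = 6447
nΣwz − ΣwΣz = 51576 − 50369 = 1207
nΣw² − (Σw)² = 66584 − 58081 = 8503; nΣz² − (Σz)² = 45880 − 43681 = 2199
r = 1207 / √(8503 × 2199) = 1207 / 4324.1296 ≈ 0.279

0.279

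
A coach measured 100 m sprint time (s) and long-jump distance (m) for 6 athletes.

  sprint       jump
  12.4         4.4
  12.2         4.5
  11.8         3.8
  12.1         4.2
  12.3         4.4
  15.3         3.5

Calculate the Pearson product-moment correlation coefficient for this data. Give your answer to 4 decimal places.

n = 6, Σx = 76.1, Σy = 24.8, Σx² = 973.63, Σy² = 103.3, Σxy = 312.79
nΣxy − ΣxΣy = 1876.74 − 1887.28 = -10.54
nΣx² − (Σx)² = 5841.78 − 5791.21 = 50.57; nΣy² − (Σy)² = 619.8 − 615.04 = 4.76
r = -10.54 / √(50.57 × 4.76) = -10.54 / 15.5149 ≈ -0.6793

-0.6793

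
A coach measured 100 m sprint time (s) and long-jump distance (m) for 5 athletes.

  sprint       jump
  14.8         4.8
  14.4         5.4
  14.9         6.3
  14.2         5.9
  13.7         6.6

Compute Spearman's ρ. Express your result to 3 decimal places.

-0.400

Rank sprint: 4, 3, 5, 2, 1
Rank jump: 1, 2, 4, 3, 5
d = rank(sprint) − rank(jump): 3, 1, 1, -1, -4; Σd² = 28
ρ = 1 − 6Σd² / [n(n²−1)] = 1 − 6×28 / (5×24) = 1 − 168/120 ≈ -0.400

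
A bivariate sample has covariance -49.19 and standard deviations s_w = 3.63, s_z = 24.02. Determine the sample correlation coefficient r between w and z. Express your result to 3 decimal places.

r = Cov(w,z) / (s_w · s_z) = -49.19 / (3.63 × 24.02)
  = -49.19 / 87.1926 ≈ -0.564

-0.564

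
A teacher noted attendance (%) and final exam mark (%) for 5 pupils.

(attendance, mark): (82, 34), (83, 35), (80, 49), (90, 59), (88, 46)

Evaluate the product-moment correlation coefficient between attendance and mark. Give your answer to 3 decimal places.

n = 5, Σx = 423, Σy = 223, Σx² = 35857, Σy² = 10379, Σxy = 18971
nΣxy − ΣxΣy = 94855 − 94329 = 526
nΣx² − (Σx)² = 179285 − 178929 = 356; nΣy² − (Σy)² = 51895 − 49729 = 2166
r = 526 / √(356 × 2166) = 526 / 878.1207 ≈ 0.599

0.599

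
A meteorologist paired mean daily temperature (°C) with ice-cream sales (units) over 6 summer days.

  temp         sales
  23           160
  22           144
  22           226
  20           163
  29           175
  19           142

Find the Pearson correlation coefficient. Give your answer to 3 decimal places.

n = 6, Σx = 135, Σy = 1010, Σx² = 3099, Σy² = 174770, Σxy = 22853
nΣxy − ΣxΣy = 137118 − 136350 = 768
nΣx² − (Σx)² = 18594 − 18225 = 369; nΣy² − (Σy)² = 1048620 − 1020100 = 28520
r = 768 / √(369 × 28520) = 768 / 3244.0530 ≈ 0.237

0.237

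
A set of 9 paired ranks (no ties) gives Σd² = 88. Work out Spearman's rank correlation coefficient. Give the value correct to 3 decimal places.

0.267

ρ = 1 − 6Σd² / [n(n²−1)] = 1 − 6×88 / (9×80)
  = 1 − 528/720 = 1 − 0.7333 ≈ 0.267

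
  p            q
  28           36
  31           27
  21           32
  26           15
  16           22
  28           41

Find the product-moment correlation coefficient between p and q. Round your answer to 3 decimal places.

n = 6, Σp = 150, Σq = 173, Σp² = 3902, Σq² = 5439, Σpq = 4407
nΣpq − ΣpΣq = 26442 − 25950 = 492
nΣp² − (Σp)² = 23412 − 22500 = 912; nΣq² − (Σq)² = 32634 − 29929 = 2705
r = 492 / √(912 × 2705) = 492 / 1570.6559 ≈ 0.313

0.313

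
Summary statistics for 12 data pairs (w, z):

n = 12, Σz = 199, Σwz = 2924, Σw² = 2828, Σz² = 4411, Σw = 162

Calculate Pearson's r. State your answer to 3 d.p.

0.281

r = (nΣwz − ΣwΣz) / √[(nΣw² − (Σw)²)(nΣz² − (Σz)²)]
Numerator: 12×2924 − 162×199 = 2850
Denominator: √[(33936 − 26244)(52932 − 39601)] = √[7692 × 13331] = 10126.3050
r = 2850 / 10126.3050 ≈ 0.281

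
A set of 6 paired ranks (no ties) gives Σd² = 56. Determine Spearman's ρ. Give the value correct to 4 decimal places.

-0.6000

ρ = 1 − 6Σd² / [n(n²−1)] = 1 − 6×56 / (6×35)
  = 1 − 336/210 = 1 − 1.60000 ≈ -0.6000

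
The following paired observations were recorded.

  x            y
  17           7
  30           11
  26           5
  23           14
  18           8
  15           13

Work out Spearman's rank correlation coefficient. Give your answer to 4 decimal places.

Rank x: 2, 6, 5, 4, 3, 1
Rank y: 2, 4, 1, 6, 3, 5
d = rank(x) − rank(y): 0, 2, 4, -2, 0, -4; Σd² = 40
ρ = 1 − 6Σd² / [n(n²−1)] = 1 − 6×40 / (6×35) = 1 − 240/210 ≈ -0.1429

-0.1429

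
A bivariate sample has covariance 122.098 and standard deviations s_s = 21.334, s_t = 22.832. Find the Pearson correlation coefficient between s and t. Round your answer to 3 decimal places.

r = Cov(s,t) / (s_s · s_t) = 122.098 / (21.334 × 22.832)
  = 122.098 / 487.0979 ≈ 0.251

0.251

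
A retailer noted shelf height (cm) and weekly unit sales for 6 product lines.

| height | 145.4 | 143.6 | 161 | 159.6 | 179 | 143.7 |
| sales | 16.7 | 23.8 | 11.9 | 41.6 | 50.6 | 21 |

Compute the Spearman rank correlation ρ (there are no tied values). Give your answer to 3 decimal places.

0.200

Rank height: 3, 1, 5, 4, 6, 2
Rank sales: 2, 4, 1, 5, 6, 3
d = rank(height) − rank(sales): 1, -3, 4, -1, 0, -1; Σd² = 28
ρ = 1 − 6Σd² / [n(n²−1)] = 1 − 6×28 / (6×35) = 1 − 168/210 ≈ 0.200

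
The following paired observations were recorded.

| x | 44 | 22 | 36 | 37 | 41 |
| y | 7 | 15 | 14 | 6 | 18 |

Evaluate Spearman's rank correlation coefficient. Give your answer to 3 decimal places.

Rank x: 5, 1, 2, 3, 4
Rank y: 2, 4, 3, 1, 5
d = rank(x) − rank(y): 3, -3, -1, 2, -1; Σd² = 24
ρ = 1 − 6Σd² / [n(n²−1)] = 1 − 6×24 / (5×24) = 1 − 144/120 ≈ -0.200

-0.200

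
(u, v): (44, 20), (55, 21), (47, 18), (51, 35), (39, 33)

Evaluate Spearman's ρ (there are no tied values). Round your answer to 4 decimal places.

Rank u: 2, 5, 3, 4, 1
Rank v: 2, 3, 1, 5, 4
d = rank(u) − rank(v): 0, 2, 2, -1, -3; Σd² = 18
ρ = 1 − 6Σd² / [n(n²−1)] = 1 − 6×18 / (5×24) = 1 − 108/120 ≈ 0.1000

0.1000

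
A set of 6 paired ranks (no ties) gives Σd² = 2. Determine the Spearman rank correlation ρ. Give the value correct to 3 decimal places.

ρ = 1 − 6Σd² / [n(n²−1)] = 1 − 6×2 / (6×35)
  = 1 − 12/210 = 1 − 0.0571 ≈ 0.943

0.943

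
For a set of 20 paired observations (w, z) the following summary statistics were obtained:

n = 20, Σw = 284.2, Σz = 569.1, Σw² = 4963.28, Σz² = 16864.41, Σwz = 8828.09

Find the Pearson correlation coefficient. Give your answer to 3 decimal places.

0.941

r = (nΣwz − ΣwΣz) / √[(nΣw² − (Σw)²)(nΣz² − (Σz)²)]
Numerator: 20×8828.09 − 284.2×569.1 = 14823.58
Denominator: √[(99265.6 − 80769.64)(337288.2 − 323874.81)] = √[18495.96 × 13413.39] = 15750.9849
r = 14823.58 / 15750.9849 ≈ 0.941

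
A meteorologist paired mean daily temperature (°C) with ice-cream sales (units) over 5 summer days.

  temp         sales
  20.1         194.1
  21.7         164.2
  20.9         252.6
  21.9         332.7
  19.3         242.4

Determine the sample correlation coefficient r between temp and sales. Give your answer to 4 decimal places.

n = 5, Σx = 103.9, Σy = 1186, Σx² = 2163.81, Σy² = 297890.26, Σxy = 24708.34
nΣxy − ΣxΣy = 123541.7 − 123225.4 = 316.3
nΣx² − (Σx)² = 10819.05 − 10795.21 = 23.84; nΣy² − (Σy)² = 1489451.3 − 1406596 = 82855.3
r = 316.3 / √(23.84 × 82855.3) = 316.3 / 1405.4431 ≈ 0.2251

0.2251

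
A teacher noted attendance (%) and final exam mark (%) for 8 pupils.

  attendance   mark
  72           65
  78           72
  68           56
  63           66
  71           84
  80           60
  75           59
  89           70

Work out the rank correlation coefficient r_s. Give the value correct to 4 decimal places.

Rank attendance: 4, 6, 2, 1, 3, 7, 5, 8
Rank mark: 4, 7, 1, 5, 8, 3, 2, 6
d = rank(attendance) − rank(mark): 0, -1, 1, -4, -5, 4, 3, 2; Σd² = 72
ρ = 1 − 6Σd² / [n(n²−1)] = 1 − 6×72 / (8×63) = 1 − 432/504 ≈ 0.1429

0.1429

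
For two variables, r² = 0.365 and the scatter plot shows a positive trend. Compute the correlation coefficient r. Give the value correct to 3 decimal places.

|r| = √0.365 = 0.604
The association is positive, so r = 0.604.

0.604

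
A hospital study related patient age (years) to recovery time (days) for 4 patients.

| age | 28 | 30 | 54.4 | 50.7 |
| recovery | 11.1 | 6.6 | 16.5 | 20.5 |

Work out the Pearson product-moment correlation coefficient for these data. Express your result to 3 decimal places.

n = 4, Σx = 163.1, Σy = 54.7, Σx² = 7213.85, Σy² = 859.27, Σxy = 2445.75
nΣxy − ΣxΣy = 9783 − 8921.57 = 861.43
nΣx² − (Σx)² = 28855.4 − 26601.61 = 2253.79; nΣy² − (Σy)² = 3437.08 − 2992.09 = 444.99
r = 861.43 / √(2253.79 × 444.99) = 861.43 / 1001.4559 ≈ 0.860

0.860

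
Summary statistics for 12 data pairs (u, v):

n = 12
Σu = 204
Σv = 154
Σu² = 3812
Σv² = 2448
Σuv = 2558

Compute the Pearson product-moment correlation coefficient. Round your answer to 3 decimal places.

-0.149

r = (nΣuv − ΣuΣv) / √[(nΣu² − (Σu)²)(nΣv² − (Σv)²)]
Numerator: 12×2558 − 204×154 = -720
Denominator: √[(45744 − 41616)(29376 − 23716)] = √[4128 × 5660] = 4833.6818
r = -720 / 4833.6818 ≈ -0.149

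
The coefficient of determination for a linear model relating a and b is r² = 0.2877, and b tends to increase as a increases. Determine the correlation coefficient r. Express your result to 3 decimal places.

0.536

|r| = √0.2877 = 0.536
The association is positive, so r = 0.536.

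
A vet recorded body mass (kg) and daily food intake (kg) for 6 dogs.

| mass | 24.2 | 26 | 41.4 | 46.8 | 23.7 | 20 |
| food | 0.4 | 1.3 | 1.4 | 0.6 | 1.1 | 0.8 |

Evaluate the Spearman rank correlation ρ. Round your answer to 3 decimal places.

0.143

Rank mass: 3, 4, 5, 6, 2, 1
Rank food: 1, 5, 6, 2, 4, 3
d = rank(mass) − rank(food): 2, -1, -1, 4, -2, -2; Σd² = 30
ρ = 1 − 6Σd² / [n(n²−1)] = 1 − 6×30 / (6×35) = 1 − 180/210 ≈ 0.143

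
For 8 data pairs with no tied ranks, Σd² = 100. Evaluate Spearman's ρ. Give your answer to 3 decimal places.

-0.190

ρ = 1 − 6Σd² / [n(n²−1)] = 1 − 6×100 / (8×63)
  = 1 − 600/504 = 1 − 1.1905 ≈ -0.190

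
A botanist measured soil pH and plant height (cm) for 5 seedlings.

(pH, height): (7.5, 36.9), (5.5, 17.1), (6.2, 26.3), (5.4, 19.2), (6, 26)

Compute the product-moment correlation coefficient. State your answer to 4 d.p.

0.9774

n = 5, Σx = 30.6, Σy = 125.5, Σx² = 190.1, Σy² = 3390.35, Σxy = 793.54
nΣxy − ΣxΣy = 3967.7 − 3840.3 = 127.4
nΣx² − (Σx)² = 950.5 − 936.36 = 14.14; nΣy² − (Σy)² = 16951.75 − 15750.25 = 1201.5
r = 127.4 / √(14.14 × 1201.5) = 127.4 / 130.3427 ≈ 0.9774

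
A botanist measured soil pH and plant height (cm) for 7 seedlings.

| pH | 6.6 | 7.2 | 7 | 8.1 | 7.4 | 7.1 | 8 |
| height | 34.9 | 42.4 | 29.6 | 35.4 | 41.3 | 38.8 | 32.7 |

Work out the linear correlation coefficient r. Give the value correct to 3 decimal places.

n = 7, Σx = 51.4, Σy = 255.1, Σx² = 379.18, Σy² = 9425.51, Σxy = 1872.26
nΣxy − ΣxΣy = 13105.82 − 13112.14 = -6.32
nΣx² − (Σx)² = 2654.26 − 2641.96 = 12.3; nΣy² − (Σy)² = 65978.57 − 65076.01 = 902.56
r = -6.32 / √(12.3 × 902.56) = -6.32 / 105.3636 ≈ -0.060

-0.060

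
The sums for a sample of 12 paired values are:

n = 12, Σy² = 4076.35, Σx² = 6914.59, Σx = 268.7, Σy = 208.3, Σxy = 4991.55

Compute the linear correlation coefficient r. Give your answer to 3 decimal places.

0.509

r = (nΣxy − ΣxΣy) / √[(nΣx² − (Σx)²)(nΣy² − (Σy)²)]
Numerator: 12×4991.55 − 268.7×208.3 = 3928.39
Denominator: √[(82975.08 − 72199.69)(48916.2 − 43388.89)] = √[10775.39 × 5527.31] = 7717.4426
r = 3928.39 / 7717.4426 ≈ 0.509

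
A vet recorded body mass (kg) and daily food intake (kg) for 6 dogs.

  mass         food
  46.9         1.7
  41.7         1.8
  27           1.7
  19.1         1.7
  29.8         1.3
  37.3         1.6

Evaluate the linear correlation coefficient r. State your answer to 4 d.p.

0.2201

n = 6, Σx = 201.8, Σy = 9.8, Σx² = 7311.64, Σy² = 16.16, Σxy = 331.58
nΣxy − ΣxΣy = 1989.48 − 1977.64 = 11.84
nΣx² − (Σx)² = 43869.84 − 40723.24 = 3146.6; nΣy² − (Σy)² = 96.96 − 96.04 = 0.92
r = 11.84 / √(3146.6 × 0.92) = 11.84 / 53.8040 ≈ 0.2201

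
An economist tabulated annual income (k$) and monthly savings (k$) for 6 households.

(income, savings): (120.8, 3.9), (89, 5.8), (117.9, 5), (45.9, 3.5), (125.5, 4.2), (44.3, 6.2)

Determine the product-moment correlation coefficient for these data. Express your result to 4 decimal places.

n = 6, Σx = 543.4, Σy = 28.6, Σx² = 56233.6, Σy² = 142.18, Σxy = 2539.23
nΣxy − ΣxΣy = 15235.38 − 15541.24 = -305.86
nΣx² − (Σx)² = 337401.6 − 295283.56 = 42118.04; nΣy² − (Σy)² = 853.08 − 817.96 = 35.12
r = -305.86 / √(42118.04 × 35.12) = -305.86 / 1216.2177 ≈ -0.2515

-0.2515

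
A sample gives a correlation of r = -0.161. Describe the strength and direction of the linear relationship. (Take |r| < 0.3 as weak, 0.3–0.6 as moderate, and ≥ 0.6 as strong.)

weak negative

r = -0.161 < 0 so the relationship is negative.
|r| = 0.161, which falls in the weak range.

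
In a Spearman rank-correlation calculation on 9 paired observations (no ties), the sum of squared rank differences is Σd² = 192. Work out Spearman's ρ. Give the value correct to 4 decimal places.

ρ = 1 − 6Σd² / [n(n²−1)] = 1 − 6×192 / (9×80)
  = 1 − 1152/720 = 1 − 1.60000 ≈ -0.6000

-0.6000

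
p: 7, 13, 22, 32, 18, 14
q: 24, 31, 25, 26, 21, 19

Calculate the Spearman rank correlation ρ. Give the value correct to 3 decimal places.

0.143

Rank p: 1, 2, 5, 6, 4, 3
Rank q: 3, 6, 4, 5, 2, 1
d = rank(p) − rank(q): -2, -4, 1, 1, 2, 2; Σd² = 30
ρ = 1 − 6Σd² / [n(n²−1)] = 1 − 6×30 / (6×35) = 1 − 180/210 ≈ 0.143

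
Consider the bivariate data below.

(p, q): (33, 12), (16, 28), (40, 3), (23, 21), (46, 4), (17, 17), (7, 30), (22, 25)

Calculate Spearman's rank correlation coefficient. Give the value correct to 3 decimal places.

Rank p: 6, 2, 7, 5, 8, 3, 1, 4
Rank q: 3, 7, 1, 5, 2, 4, 8, 6
d = rank(p) − rank(q): 3, -5, 6, 0, 6, -1, -7, -2; Σd² = 160
ρ = 1 − 6Σd² / [n(n²−1)] = 1 − 6×160 / (8×63) = 1 − 960/504 ≈ -0.905

-0.905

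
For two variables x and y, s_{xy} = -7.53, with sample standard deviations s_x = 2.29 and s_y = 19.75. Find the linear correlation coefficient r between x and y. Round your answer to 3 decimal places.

r = Cov(x,y) / (s_x · s_y) = -7.53 / (2.29 × 19.75)
  = -7.53 / 45.2275 ≈ -0.166

-0.166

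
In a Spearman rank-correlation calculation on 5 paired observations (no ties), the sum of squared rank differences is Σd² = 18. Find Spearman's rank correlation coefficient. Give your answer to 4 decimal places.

0.1000

ρ = 1 − 6Σd² / [n(n²−1)] = 1 − 6×18 / (5×24)
  = 1 − 108/120 = 1 − 0.90000 ≈ 0.1000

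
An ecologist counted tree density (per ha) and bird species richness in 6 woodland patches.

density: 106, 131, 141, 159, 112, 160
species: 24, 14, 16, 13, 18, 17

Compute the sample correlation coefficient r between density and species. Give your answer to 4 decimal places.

n = 6, Σx = 809, Σy = 102, Σx² = 111703, Σy² = 1810, Σxy = 13437
nΣxy − ΣxΣy = 80622 − 82518 = -1896
nΣx² − (Σx)² = 670218 − 654481 = 15737; nΣy² − (Σy)² = 10860 − 10404 = 456
r = -1896 / √(15737 × 456) = -1896 / 2678.8191 ≈ -0.7078

-0.7078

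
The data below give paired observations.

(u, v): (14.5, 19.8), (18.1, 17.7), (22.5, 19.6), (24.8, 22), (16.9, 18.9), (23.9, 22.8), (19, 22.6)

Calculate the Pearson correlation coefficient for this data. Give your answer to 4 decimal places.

n = 7, Σu = 139.7, Σv = 143.4, Σu² = 2876.97, Σv² = 2961.3, Σuv = 2887.8
nΣuv − ΣuΣv = 20214.6 − 20032.98 = 181.62
nΣu² − (Σu)² = 20138.79 − 19516.09 = 622.7; nΣv² − (Σv)² = 20729.1 − 20563.56 = 165.54
r = 181.62 / √(622.7 × 165.54) = 181.62 / 321.0635 ≈ 0.5657

0.5657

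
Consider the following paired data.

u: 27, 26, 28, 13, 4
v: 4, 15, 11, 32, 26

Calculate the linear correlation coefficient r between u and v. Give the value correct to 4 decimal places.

n = 5, Σu = 98, Σv = 88, Σu² = 2374, Σv² = 2062, Σuv = 1326
nΣuv − ΣuΣv = 6630 − 8624 = -1994
nΣu² − (Σu)² = 11870 − 9604 = 2266; nΣv² − (Σv)² = 10310 − 7744 = 2566
r = -1994 / √(2266 × 2566) = -1994 / 2411.3390 ≈ -0.8269

-0.8269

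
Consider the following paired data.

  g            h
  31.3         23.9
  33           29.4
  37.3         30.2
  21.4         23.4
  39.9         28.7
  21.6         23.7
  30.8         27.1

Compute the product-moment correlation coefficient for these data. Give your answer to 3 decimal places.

0.834

n = 7, Σg = 215.3, Σh = 186.4, Σg² = 6925.15, Σh² = 5014.96, Σgh = 5837.22
nΣgh − ΣgΣh = 40860.54 − 40131.92 = 728.62
nΣg² − (Σg)² = 48476.05 − 46354.09 = 2121.96; nΣh² − (Σh)² = 35104.72 − 34744.96 = 359.76
r = 728.62 / √(2121.96 × 359.76) = 728.62 / 873.7255 ≈ 0.834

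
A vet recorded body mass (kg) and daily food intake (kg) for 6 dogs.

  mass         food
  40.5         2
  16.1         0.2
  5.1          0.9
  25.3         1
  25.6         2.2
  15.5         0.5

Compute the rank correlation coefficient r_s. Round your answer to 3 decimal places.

Rank mass: 6, 3, 1, 4, 5, 2
Rank food: 5, 1, 3, 4, 6, 2
d = rank(mass) − rank(food): 1, 2, -2, 0, -1, 0; Σd² = 10
ρ = 1 − 6Σd² / [n(n²−1)] = 1 − 6×10 / (6×35) = 1 − 60/210 ≈ 0.714

0.714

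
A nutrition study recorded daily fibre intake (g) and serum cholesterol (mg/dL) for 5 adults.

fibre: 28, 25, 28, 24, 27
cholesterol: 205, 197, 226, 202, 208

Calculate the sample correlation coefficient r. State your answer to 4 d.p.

n = 5, Σx = 132, Σy = 1038, Σx² = 3498, Σy² = 215978, Σxy = 27457
nΣxy − ΣxΣy = 137285 − 137016 = 269
nΣx² − (Σx)² = 17490 − 17424 = 66; nΣy² − (Σy)² = 1079890 − 1077444 = 2446
r = 269 / √(66 × 2446) = 269 / 401.7910 ≈ 0.6695

0.6695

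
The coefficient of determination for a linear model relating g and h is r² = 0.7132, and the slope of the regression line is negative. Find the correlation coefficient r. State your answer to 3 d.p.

|r| = √0.7132 = 0.845
The association is negative, so r = −0.845.

-0.845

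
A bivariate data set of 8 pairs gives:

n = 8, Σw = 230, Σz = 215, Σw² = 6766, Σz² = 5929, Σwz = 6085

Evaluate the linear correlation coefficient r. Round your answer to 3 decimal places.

-0.632

r = (nΣwz − ΣwΣz) / √[(nΣw² − (Σw)²)(nΣz² − (Σz)²)]
Numerator: 8×6085 − 230×215 = -770
Denominator: √[(54128 − 52900)(47432 − 46225)] = √[1228 × 1207] = 1217.4547
r = -770 / 1217.4547 ≈ -0.632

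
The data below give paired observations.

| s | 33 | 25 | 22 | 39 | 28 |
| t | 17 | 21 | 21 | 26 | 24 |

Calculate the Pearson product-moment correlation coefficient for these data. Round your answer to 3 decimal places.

n = 5, Σs = 147, Σt = 109, Σs² = 4503, Σt² = 2423, Σst = 3234
nΣst − ΣsΣt = 16170 − 16023 = 147
nΣs² − (Σs)² = 22515 − 21609 = 906; nΣt² − (Σt)² = 12115 − 11881 = 234
r = 147 / √(906 × 234) = 147 / 460.4389 ≈ 0.319

0.319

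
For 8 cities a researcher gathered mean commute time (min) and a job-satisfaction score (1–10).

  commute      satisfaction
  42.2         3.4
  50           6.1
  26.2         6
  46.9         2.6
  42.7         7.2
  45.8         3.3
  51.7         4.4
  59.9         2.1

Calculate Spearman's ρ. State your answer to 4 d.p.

Rank commute: 2, 6, 1, 5, 3, 4, 7, 8
Rank satisfaction: 4, 7, 6, 2, 8, 3, 5, 1
d = rank(commute) − rank(satisfaction): -2, -1, -5, 3, -5, 1, 2, 7; Σd² = 118
ρ = 1 − 6Σd² / [n(n²−1)] = 1 − 6×118 / (8×63) = 1 − 708/504 ≈ -0.4048

-0.4048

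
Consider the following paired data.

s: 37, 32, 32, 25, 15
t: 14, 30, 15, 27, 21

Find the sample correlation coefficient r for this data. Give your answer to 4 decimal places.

n = 5, Σs = 141, Σt = 107, Σs² = 4267, Σt² = 2491, Σst = 2948
nΣst − ΣsΣt = 14740 − 15087 = -347
nΣs² − (Σs)² = 21335 − 19881 = 1454; nΣt² − (Σt)² = 12455 − 11449 = 1006
r = -347 / √(1454 × 1006) = -347 / 1209.4313 ≈ -0.2869

-0.2869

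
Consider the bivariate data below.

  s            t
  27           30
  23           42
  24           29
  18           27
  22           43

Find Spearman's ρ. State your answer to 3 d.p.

0.100

Rank s: 5, 3, 4, 1, 2
Rank t: 3, 4, 2, 1, 5
d = rank(s) − rank(t): 2, -1, 2, 0, -3; Σd² = 18
ρ = 1 − 6Σd² / [n(n²−1)] = 1 − 6×18 / (5×24) = 1 − 108/120 ≈ 0.100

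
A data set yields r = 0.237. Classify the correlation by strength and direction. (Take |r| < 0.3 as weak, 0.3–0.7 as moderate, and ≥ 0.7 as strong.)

r = 0.237 > 0 so the relationship is positive.
|r| = 0.237, which falls in the weak range.

weak positive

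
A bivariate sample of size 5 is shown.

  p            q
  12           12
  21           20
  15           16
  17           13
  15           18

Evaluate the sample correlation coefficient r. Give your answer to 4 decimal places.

0.6982

n = 5, Σp = 80, Σq = 79, Σp² = 1324, Σq² = 1293, Σpq = 1295
nΣpq − ΣpΣq = 6475 − 6320 = 155
nΣp² − (Σp)² = 6620 − 6400 = 220; nΣq² − (Σq)² = 6465 − 6241 = 224
r = 155 / √(220 × 224) = 155 / 221.9910 ≈ 0.6982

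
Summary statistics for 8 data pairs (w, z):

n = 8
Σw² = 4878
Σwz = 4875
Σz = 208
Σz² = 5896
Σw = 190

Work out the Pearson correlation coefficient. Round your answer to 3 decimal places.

r = (nΣwz − ΣwΣz) / √[(nΣw² − (Σw)²)(nΣz² − (Σz)²)]
Numerator: 8×4875 − 190×208 = -520
Denominator: √[(39024 − 36100)(47168 − 43264)] = √[2924 × 3904] = 3378.6530
r = -520 / 3378.6530 ≈ -0.154

-0.154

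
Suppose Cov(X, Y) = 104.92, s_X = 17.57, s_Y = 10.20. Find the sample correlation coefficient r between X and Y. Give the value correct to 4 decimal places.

r = Cov(X,Y) / (s_X · s_Y) = 104.92 / (17.57 × 10.20)
  = 104.92 / 179.2140 ≈ 0.5854

0.5854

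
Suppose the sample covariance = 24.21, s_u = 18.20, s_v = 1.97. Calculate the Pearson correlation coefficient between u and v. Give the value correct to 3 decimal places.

0.675

r = Cov(u,v) / (s_u · s_v) = 24.21 / (18.20 × 1.97)
  = 24.21 / 35.8540 ≈ 0.675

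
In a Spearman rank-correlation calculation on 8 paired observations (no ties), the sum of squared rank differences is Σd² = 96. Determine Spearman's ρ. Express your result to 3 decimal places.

-0.143

ρ = 1 − 6Σd² / [n(n²−1)] = 1 − 6×96 / (8×63)
  = 1 − 576/504 = 1 − 1.1429 ≈ -0.143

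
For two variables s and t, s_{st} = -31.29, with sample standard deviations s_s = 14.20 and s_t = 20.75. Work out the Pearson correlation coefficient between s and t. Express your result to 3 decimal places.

r = Cov(s,t) / (s_s · s_t) = -31.29 / (14.20 × 20.75)
  = -31.29 / 294.6500 ≈ -0.106

-0.106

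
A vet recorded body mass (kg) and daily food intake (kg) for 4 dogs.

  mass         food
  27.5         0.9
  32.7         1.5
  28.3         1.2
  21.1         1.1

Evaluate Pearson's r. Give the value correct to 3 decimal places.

n = 4, Σx = 109.6, Σy = 4.7, Σx² = 3071.64, Σy² = 5.71, Σxy = 130.97
nΣxy − ΣxΣy = 523.88 − 515.12 = 8.76
nΣx² − (Σx)² = 12286.56 − 12012.16 = 274.4; nΣy² − (Σy)² = 22.84 − 22.09 = 0.75
r = 8.76 / √(274.4 × 0.75) = 8.76 / 14.3457 ≈ 0.611

0.611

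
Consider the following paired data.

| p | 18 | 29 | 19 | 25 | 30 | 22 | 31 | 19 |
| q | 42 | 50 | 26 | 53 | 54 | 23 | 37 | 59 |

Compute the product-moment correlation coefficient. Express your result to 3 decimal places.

n = 8, Σp = 193, Σq = 344, Σp² = 4857, Σq² = 16044, Σpq = 8419
nΣpq − ΣpΣq = 67352 − 66392 = 960
nΣp² − (Σp)² = 38856 − 37249 = 1607; nΣq² − (Σq)² = 128352 − 118336 = 10016
r = 960 / √(1607 × 10016) = 960 / 4011.9462 ≈ 0.239

0.239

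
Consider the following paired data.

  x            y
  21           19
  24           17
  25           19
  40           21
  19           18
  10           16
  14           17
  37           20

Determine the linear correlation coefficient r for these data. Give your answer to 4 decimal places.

0.9038

n = 8, Σx = 190, Σy = 147, Σx² = 5268, Σy² = 2721, Σxy = 3602
nΣxy − ΣxΣy = 28816 − 27930 = 886
nΣx² − (Σx)² = 42144 − 36100 = 6044; nΣy² − (Σy)² = 21768 − 21609 = 159
r = 886 / √(6044 × 159) = 886 / 980.3040 ≈ 0.9038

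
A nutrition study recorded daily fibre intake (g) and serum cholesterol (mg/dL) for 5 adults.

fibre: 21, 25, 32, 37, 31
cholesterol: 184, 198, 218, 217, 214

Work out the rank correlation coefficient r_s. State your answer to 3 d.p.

0.900

Rank fibre: 1, 2, 4, 5, 3
Rank cholesterol: 1, 2, 5, 4, 3
d = rank(fibre) − rank(cholesterol): 0, 0, -1, 1, 0; Σd² = 2
ρ = 1 − 6Σd² / [n(n²−1)] = 1 − 6×2 / (5×24) = 1 − 12/120 ≈ 0.900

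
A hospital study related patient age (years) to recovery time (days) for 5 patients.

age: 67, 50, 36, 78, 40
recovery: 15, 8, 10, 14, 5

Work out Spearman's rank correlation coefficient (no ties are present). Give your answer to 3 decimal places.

0.600

Rank age: 4, 3, 1, 5, 2
Rank recovery: 5, 2, 3, 4, 1
d = rank(age) − rank(recovery): -1, 1, -2, 1, 1; Σd² = 8
ρ = 1 − 6Σd² / [n(n²−1)] = 1 − 6×8 / (5×24) = 1 − 48/120 ≈ 0.600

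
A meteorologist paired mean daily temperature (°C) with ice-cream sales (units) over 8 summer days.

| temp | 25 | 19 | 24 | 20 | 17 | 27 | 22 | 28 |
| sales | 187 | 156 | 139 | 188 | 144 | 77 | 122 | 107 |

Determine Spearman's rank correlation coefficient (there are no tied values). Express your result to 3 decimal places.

Rank temp: 6, 2, 5, 3, 1, 7, 4, 8
Rank sales: 7, 6, 4, 8, 5, 1, 3, 2
d = rank(temp) − rank(sales): -1, -4, 1, -5, -4, 6, 1, 6; Σd² = 132
ρ = 1 − 6Σd² / [n(n²−1)] = 1 − 6×132 / (8×63) = 1 − 792/504 ≈ -0.571

-0.571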